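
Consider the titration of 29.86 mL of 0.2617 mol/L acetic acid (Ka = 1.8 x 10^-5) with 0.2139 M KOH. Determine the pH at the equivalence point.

8.91

n(CH3COOH) = 0.2617 x 0.02986 = 0.007814 mol; V(KOH) at equivalence = 0.007814/0.2139 = 0.03653 L.
At equivalence all the acid is converted to CH3COO-; total volume = 0.02986 + 0.03653 = 0.06639 L, so [CH3COO-] = 0.007814/0.06639 = 0.1177 M.
Kb = Kw/Ka = 1.0e-14 / 1.8 x 10^-5 = 5.56e-10.
[OH^-] = sqrt(Kb x [CH3COO-]) = sqrt(5.56e-10 x 0.1177) = 8.09e-6 M.
pOH = 5.09, so pH = 14.00 - 5.09 = 8.91.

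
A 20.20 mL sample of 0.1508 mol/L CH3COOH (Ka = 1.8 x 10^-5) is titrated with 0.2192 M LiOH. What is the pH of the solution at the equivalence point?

8.85

n(CH3COOH) = 0.1508 x 0.02020 = 0.003046 mol; V(LiOH) at equivalence = 0.003046/0.2192 = 0.01390 L.
At equivalence all the acid is converted to CH3COO-; total volume = 0.02020 + 0.01390 = 0.03410 L, so [CH3COO-] = 0.003046/0.03410 = 0.08934 M.
Kb = Kw/Ka = 1.0e-14 / 1.8 x 10^-5 = 5.56e-10.
[OH^-] = sqrt(Kb x [CH3COO-]) = sqrt(5.56e-10 x 0.08934) = 7.05e-6 M.
pOH = 5.15, so pH = 14.00 - 5.15 = 8.85.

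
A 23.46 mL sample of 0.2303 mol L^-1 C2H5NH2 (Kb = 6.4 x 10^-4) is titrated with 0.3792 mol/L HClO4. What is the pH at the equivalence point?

5.82

n(C2H5NH2) = 0.2303 x 0.02346 = 0.005403 mol; V(HClO4) at equivalence = 0.005403/0.3792 = 0.01425 L.
At equivalence the base is fully converted to C2H5NH3+; total volume = 0.03771 L, so [C2H5NH3+] = 0.005403/0.03771 = 0.1433 M.
Ka(C2H5NH3+) = Kw/Kb = 1.0e-14 / 6.4 x 10^-4 = 1.56e-11.
[H^+] = sqrt(Ka x [C2H5NH3+]) = sqrt(1.56e-11 x 0.1433) = 1.50e-6 M.
pH = -log(1.50e-6) = 5.82.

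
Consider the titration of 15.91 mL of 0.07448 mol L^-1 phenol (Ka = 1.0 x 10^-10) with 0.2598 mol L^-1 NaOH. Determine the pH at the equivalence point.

11.38

n(C6H5OH) = 0.07448 x 0.01591 = 0.001185 mol; V(NaOH) at equivalence = 0.001185/0.2598 = 0.004561 L.
At equivalence all the acid is converted to C6H5O-; total volume = 0.01591 + 0.004561 = 0.02047 L, so [C6H5O-] = 0.001185/0.02047 = 0.05789 M.
Kb = Kw/Ka = 1.0e-14 / 1.0 x 10^-10 = 0.000100.
[OH^-] = sqrt(Kb x [C6H5O-]) = sqrt(0.000100 x 0.05789) = 0.00241 M.
pOH = 2.62, so pH = 14.00 - 2.62 = 11.38.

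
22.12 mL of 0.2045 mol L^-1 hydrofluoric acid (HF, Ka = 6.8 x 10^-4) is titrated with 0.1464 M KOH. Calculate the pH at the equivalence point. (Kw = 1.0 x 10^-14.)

n(HF) = 0.2045 x 0.02212 = 0.004524 mol; V(KOH) at equivalence = 0.004524/0.1464 = 0.03090 L.
At equivalence all the acid is converted to F-; total volume = 0.02212 + 0.03090 = 0.05302 L, so [F-] = 0.004524/0.05302 = 0.08532 M.
Kb = Kw/Ka = 1.0e-14 / 6.8 x 10^-4 = 1.47e-11.
[OH^-] = sqrt(Kb x [F-]) = sqrt(1.47e-11 x 0.08532) = 1.12e-6 M.
pOH = 5.95, so pH = 14.00 - 5.95 = 8.05.

8.05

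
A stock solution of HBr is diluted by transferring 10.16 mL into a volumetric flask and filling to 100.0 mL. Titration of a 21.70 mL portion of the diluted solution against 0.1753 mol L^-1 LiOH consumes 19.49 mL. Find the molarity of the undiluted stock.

1.55 M

n(LiOH) = 0.1753 x 0.01949 = 0.003417 mol.
n(HBr) in the aliquot = 0.003417 mol.
[diluted HBr] = 0.003417 / 0.02170 = 0.1574 M.
Dilution factor = 100.0/10.16 = 9.843, so [stock] = 0.1574 x 9.843 = 1.55 M.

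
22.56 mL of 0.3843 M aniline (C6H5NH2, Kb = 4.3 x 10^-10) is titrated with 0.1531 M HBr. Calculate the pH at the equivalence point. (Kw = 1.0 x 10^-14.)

2.80

n(C6H5NH2) = 0.3843 x 0.02256 = 0.008670 mol; V(HBr) at equivalence = 0.008670/0.1531 = 0.05663 L.
At equivalence the base is fully converted to C6H5NH3+; total volume = 0.07919 L, so [C6H5NH3+] = 0.008670/0.07919 = 0.1095 M.
Ka(C6H5NH3+) = Kw/Kb = 1.0e-14 / 4.3 x 10^-10 = 2.33e-5.
[H^+] = sqrt(Ka x [C6H5NH3+]) = sqrt(2.33e-5 x 0.1095) = 0.00160 M.
pH = -log(0.00160) = 2.80.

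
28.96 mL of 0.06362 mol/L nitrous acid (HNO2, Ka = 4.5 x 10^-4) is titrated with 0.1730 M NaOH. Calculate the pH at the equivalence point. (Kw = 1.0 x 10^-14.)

8.01

n(HNO2) = 0.06362 x 0.02896 = 0.001842 mol; V(NaOH) at equivalence = 0.001842/0.1730 = 0.01065 L.
At equivalence all the acid is converted to NO2-; total volume = 0.02896 + 0.01065 = 0.03961 L, so [NO2-] = 0.001842/0.03961 = 0.04651 M.
Kb = Kw/Ka = 1.0e-14 / 4.5 x 10^-4 = 2.22e-11.
[OH^-] = sqrt(Kb x [NO2-]) = sqrt(2.22e-11 x 0.04651) = 1.02e-6 M.
pOH = 5.99, so pH = 14.00 - 5.99 = 8.01.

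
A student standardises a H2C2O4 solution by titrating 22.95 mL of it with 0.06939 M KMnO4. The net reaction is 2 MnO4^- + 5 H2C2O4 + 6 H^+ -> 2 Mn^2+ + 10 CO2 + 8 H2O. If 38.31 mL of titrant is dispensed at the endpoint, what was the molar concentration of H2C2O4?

n(KMnO4) = 0.06939 x 0.03831 = 0.002658 mol.
From the balanced equation, 2 mol KMnO4 reacts with 5 mol H2C2O4, so n(H2C2O4) = 0.002658 x 5/2 = 0.006646 mol.
[H2C2O4] = 0.006646 / 0.02295 L = 0.290 M.

0.290 M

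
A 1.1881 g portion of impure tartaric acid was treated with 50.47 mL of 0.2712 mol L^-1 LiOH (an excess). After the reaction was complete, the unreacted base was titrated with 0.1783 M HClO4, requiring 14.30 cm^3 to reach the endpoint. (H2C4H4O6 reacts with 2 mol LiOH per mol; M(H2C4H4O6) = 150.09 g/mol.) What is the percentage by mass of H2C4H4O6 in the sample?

70.4%

Total n(LiOH) added = 0.2712 x 0.05047 = 0.01369 mol.
n(HClO4) used = 0.1783 x 0.01430 = 0.002550 mol, which equals the excess n(LiOH).
So n(LiOH) consumed by the sample = 0.01369 - 0.002550 = 0.01114 mol.
n(H2C4H4O6) = 0.01114 / 2 = 0.005569 mol.
mass H2C4H4O6 = 0.005569 x 150.09 = 0.8358 g, so %H2C4H4O6 = 0.8358/1.1881 x 100 = 70.4%.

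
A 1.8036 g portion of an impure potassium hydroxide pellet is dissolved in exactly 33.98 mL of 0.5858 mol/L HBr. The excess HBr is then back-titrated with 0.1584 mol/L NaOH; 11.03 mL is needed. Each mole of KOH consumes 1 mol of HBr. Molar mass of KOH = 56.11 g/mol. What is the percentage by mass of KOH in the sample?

56.5%

Total n(HBr) added = 0.5858 x 0.03398 = 0.01991 mol.
n(NaOH) used = 0.1584 x 0.01103 = 0.001747 mol, which equals the excess n(HBr).
So n(HBr) consumed by the sample = 0.01991 - 0.001747 = 0.01816 mol.
n(KOH) = 0.01816 / 1 = 0.01816 mol.
mass KOH = 0.01816 x 56.11 = 1.019 g, so %KOH = 1.019/1.8036 x 100 = 56.5%.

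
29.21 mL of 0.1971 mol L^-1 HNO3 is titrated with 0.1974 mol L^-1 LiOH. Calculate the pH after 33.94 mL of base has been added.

12.17

n(acid) = 0.1971 x 0.02921 = 0.005757 mol; n(LiOH) added = 0.1974 x 0.03394 = 0.006700 mol.
Base is in excess by 0.006700 - 0.005757 = 0.0009425 mol in a total volume of 0.06315 L.
[OH^-] = 0.0009425/0.06315 = 0.01492 M, so pOH = 1.83 and pH = 14.00 - 1.83 = 12.17.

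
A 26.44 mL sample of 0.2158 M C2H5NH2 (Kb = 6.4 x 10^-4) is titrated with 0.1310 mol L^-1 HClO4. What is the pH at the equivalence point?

5.95

n(C2H5NH2) = 0.2158 x 0.02644 = 0.005706 mol; V(HClO4) at equivalence = 0.005706/0.1310 = 0.04356 L.
At equivalence the base is fully converted to C2H5NH3+; total volume = 0.07000 L, so [C2H5NH3+] = 0.005706/0.07000 = 0.08152 M.
Ka(C2H5NH3+) = Kw/Kb = 1.0e-14 / 6.4 x 10^-4 = 1.56e-11.
[H^+] = sqrt(Ka x [C2H5NH3+]) = sqrt(1.56e-11 x 0.08152) = 1.13e-6 M.
pH = -log(1.13e-6) = 5.95.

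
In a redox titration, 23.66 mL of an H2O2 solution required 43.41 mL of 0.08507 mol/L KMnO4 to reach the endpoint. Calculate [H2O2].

0.390 M

n(KMnO4) = 0.08507 x 0.04341 = 0.003693 mol.
From the balanced equation, 2 mol KMnO4 reacts with 5 mol H2O2, so n(H2O2) = 0.003693 x 5/2 = 0.009232 mol.
[H2O2] = 0.009232 / 0.02366 L = 0.390 M.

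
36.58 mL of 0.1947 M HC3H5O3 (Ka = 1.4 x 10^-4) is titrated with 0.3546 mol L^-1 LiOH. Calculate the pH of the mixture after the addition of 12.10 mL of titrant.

4.03

Initial n(HC3H5O3) = 0.1947 x 0.03658 = 0.007122 mol.
n(LiOH) added = 0.3546 x 0.01210 = 0.004291 mol, converting that many moles of HC3H5O3 to C3H5O3-.
Remaining n(HC3H5O3) = 0.002831 mol; n(C3H5O3-) = 0.004291 mol.
By Henderson-Hasselbalch, pH = pKa + log([A^-]/[HA]) = 3.85 + log(0.004291/0.002831) = 3.85 + (+0.18) = 4.03.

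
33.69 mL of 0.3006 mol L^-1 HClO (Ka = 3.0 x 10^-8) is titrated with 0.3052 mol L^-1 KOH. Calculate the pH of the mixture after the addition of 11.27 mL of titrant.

7.23

Initial n(HClO) = 0.3006 x 0.03369 = 0.01013 mol.
n(KOH) added = 0.3052 x 0.01127 = 0.003440 mol, converting that many moles of HClO to ClO-.
Remaining n(HClO) = 0.006688 mol; n(ClO-) = 0.003440 mol.
By Henderson-Hasselbalch, pH = pKa + log([A^-]/[HA]) = 7.52 + log(0.003440/0.006688) = 7.52 + (-0.29) = 7.23.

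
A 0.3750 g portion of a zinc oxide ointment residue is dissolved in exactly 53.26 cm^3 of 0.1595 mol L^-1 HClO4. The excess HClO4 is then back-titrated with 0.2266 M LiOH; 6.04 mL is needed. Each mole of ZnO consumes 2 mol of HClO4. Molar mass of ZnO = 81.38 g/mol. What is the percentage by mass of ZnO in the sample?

Total n(HClO4) added = 0.1595 x 0.05326 = 0.008495 mol.
n(LiOH) used = 0.2266 x 0.006040 = 0.001369 mol, which equals the excess n(HClO4).
So n(HClO4) consumed by the sample = 0.008495 - 0.001369 = 0.007126 mol.
n(ZnO) = 0.007126 / 2 = 0.003563 mol.
mass ZnO = 0.003563 x 81.38 = 0.2900 g, so %ZnO = 0.2900/0.3750 x 100 = 77.3%.

77.3%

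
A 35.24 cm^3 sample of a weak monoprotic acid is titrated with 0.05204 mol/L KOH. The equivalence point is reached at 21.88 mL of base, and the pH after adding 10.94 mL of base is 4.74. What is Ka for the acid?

10.94 mL is half of the equivalence volume, so this is the half-equivalence point where [HA] = [A^-].
At half-equivalence pH = pKa, so pKa = 4.74.
Ka = 10^(-4.74) = 1.8 x 10^-5.

1.8 x 10^-5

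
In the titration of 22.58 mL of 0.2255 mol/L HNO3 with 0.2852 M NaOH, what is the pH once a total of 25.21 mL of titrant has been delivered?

12.64

n(acid) = 0.2255 x 0.02258 = 0.005092 mol; n(NaOH) added = 0.2852 x 0.02521 = 0.007190 mol.
Base is in excess by 0.007190 - 0.005092 = 0.002098 mol in a total volume of 0.04779 L.
[OH^-] = 0.002098/0.04779 = 0.04390 M, so pOH = 1.36 and pH = 14.00 - 1.36 = 12.64.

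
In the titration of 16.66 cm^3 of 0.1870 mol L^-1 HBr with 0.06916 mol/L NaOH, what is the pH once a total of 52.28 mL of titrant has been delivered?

11.86

n(acid) = 0.1870 x 0.01666 = 0.003115 mol; n(NaOH) added = 0.06916 x 0.05228 = 0.003616 mol.
Base is in excess by 0.003616 - 0.003115 = 0.0005003 mol in a total volume of 0.06894 L.
[OH^-] = 0.0005003/0.06894 = 0.007257 M, so pOH = 2.14 and pH = 14.00 - 2.14 = 11.86.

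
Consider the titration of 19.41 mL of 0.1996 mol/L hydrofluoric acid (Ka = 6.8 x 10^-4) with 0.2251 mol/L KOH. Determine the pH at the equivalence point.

n(HF) = 0.1996 x 0.01941 = 0.003874 mol; V(KOH) at equivalence = 0.003874/0.2251 = 0.01721 L.
At equivalence all the acid is converted to F-; total volume = 0.01941 + 0.01721 = 0.03662 L, so [F-] = 0.003874/0.03662 = 0.1058 M.
Kb = Kw/Ka = 1.0e-14 / 6.8 x 10^-4 = 1.47e-11.
[OH^-] = sqrt(Kb x [F-]) = sqrt(1.47e-11 x 0.1058) = 1.25e-6 M.
pOH = 5.90, so pH = 14.00 - 5.90 = 8.10.

8.10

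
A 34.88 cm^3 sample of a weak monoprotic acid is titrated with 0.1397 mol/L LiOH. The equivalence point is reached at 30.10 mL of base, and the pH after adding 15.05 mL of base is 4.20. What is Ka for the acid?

15.05 mL is half of the equivalence volume, so this is the half-equivalence point where [HA] = [A^-].
At half-equivalence pH = pKa, so pKa = 4.20.
Ka = 10^(-4.20) = 6.3 x 10^-5.

6.3 x 10^-5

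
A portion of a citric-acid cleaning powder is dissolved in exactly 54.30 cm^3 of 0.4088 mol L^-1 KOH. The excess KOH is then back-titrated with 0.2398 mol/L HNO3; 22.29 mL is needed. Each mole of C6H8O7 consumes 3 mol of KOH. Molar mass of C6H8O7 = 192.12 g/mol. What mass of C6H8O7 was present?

Total n(KOH) added = 0.4088 x 0.05430 = 0.02220 mol.
n(HNO3) used = 0.2398 x 0.02229 = 0.005345 mol, which equals the excess n(KOH).
So n(KOH) consumed by the sample = 0.02220 - 0.005345 = 0.01685 mol.
n(C6H8O7) = 0.01685 / 3 = 0.005618 mol.
mass = 0.005618 mol x 192.12 g/mol = 1.08 g.

1.08 g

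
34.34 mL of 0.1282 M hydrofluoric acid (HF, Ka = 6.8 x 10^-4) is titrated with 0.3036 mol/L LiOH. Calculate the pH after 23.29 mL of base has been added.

n(acid) = 0.1282 x 0.03434 = 0.004402 mol; n(LiOH) added = 0.3036 x 0.02329 = 0.007071 mol.
Base is in excess by 0.007071 - 0.004402 = 0.002668 mol in a total volume of 0.05763 L.
[OH^-] = 0.002668/0.05763 = 0.04630 M, so pOH = 1.33 and pH = 14.00 - 1.33 = 12.67.

12.67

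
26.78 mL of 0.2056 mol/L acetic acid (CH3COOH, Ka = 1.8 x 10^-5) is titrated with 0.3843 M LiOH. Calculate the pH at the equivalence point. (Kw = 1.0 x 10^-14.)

n(CH3COOH) = 0.2056 x 0.02678 = 0.005506 mol; V(LiOH) at equivalence = 0.005506/0.3843 = 0.01433 L.
At equivalence all the acid is converted to CH3COO-; total volume = 0.02678 + 0.01433 = 0.04111 L, so [CH3COO-] = 0.005506/0.04111 = 0.1339 M.
Kb = Kw/Ka = 1.0e-14 / 1.8 x 10^-5 = 5.56e-10.
[OH^-] = sqrt(Kb x [CH3COO-]) = sqrt(5.56e-10 x 0.1339) = 8.63e-6 M.
pOH = 5.06, so pH = 14.00 - 5.06 = 8.94.

8.94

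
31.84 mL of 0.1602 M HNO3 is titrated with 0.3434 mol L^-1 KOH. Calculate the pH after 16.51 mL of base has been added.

12.07

n(acid) = 0.1602 x 0.03184 = 0.005101 mol; n(KOH) added = 0.3434 x 0.01651 = 0.005670 mol.
Base is in excess by 0.005670 - 0.005101 = 0.0005688 mol in a total volume of 0.04835 L.
[OH^-] = 0.0005688/0.04835 = 0.01176 M, so pOH = 1.93 and pH = 14.00 - 1.93 = 12.07.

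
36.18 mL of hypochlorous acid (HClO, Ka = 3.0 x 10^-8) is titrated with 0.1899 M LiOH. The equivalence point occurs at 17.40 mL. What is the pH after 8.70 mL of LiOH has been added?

7.52

8.70 mL is exactly half the equivalence volume (17.40/2), i.e. the half-equivalence point.
There, n(HA) = n(A^-), so pH = pKa = -log(3.0 x 10^-8) = 7.52.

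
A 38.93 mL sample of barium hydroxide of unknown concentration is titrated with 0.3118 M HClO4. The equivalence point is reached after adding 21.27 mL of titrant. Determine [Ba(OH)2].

0.0852 M

n(HClO4) delivered = 0.3118 x 0.02127 = 0.006632 mol.
The reaction is 1 Ba(OH)2 + 2 HClO4, so n(Ba(OH)2) = 0.006632 x 1/2 = 0.003316 mol.
[Ba(OH)2] = 0.003316 mol / 0.03893 L = 0.0852 M.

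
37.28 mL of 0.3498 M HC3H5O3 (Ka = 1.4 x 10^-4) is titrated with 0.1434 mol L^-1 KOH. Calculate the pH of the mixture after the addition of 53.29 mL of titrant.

Initial n(HC3H5O3) = 0.3498 x 0.03728 = 0.01304 mol.
n(KOH) added = 0.1434 x 0.05329 = 0.007642 mol, converting that many moles of HC3H5O3 to C3H5O3-.
Remaining n(HC3H5O3) = 0.005399 mol; n(C3H5O3-) = 0.007642 mol.
By Henderson-Hasselbalch, pH = pKa + log([A^-]/[HA]) = 3.85 + log(0.007642/0.005399) = 3.85 + (+0.15) = 4.00.

4.00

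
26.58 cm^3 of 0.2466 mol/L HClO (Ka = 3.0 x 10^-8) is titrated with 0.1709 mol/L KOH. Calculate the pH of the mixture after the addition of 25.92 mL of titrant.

Initial n(HClO) = 0.2466 x 0.02658 = 0.006555 mol.
n(KOH) added = 0.1709 x 0.02592 = 0.004430 mol, converting that many moles of HClO to ClO-.
Remaining n(HClO) = 0.002125 mol; n(ClO-) = 0.004430 mol.
By Henderson-Hasselbalch, pH = pKa + log([A^-]/[HA]) = 7.52 + log(0.004430/0.002125) = 7.52 + (+0.32) = 7.84.

7.84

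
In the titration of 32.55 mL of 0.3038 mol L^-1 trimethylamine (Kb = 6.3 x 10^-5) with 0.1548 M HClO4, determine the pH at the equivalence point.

n((CH3)3N) = 0.3038 x 0.03255 = 0.009889 mol; V(HClO4) at equivalence = 0.009889/0.1548 = 0.06388 L.
At equivalence the base is fully converted to (CH3)3NH+; total volume = 0.09643 L, so [(CH3)3NH+] = 0.009889/0.09643 = 0.1025 M.
Ka((CH3)3NH+) = Kw/Kb = 1.0e-14 / 6.3 x 10^-5 = 1.59e-10.
[H^+] = sqrt(Ka x [(CH3)3NH+]) = sqrt(1.59e-10 x 0.1025) = 4.03e-6 M.
pH = -log(4.03e-6) = 5.39.

5.39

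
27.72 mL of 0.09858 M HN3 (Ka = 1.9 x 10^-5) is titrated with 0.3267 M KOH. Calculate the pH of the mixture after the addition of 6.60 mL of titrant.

5.29

Initial n(HN3) = 0.09858 x 0.02772 = 0.002733 mol.
n(KOH) added = 0.3267 x 0.006600 = 0.002156 mol, converting that many moles of HN3 to N3-.
Remaining n(HN3) = 0.0005764 mol; n(N3-) = 0.002156 mol.
By Henderson-Hasselbalch, pH = pKa + log([A^-]/[HA]) = 4.72 + log(0.002156/0.0005764) = 4.72 + (+0.57) = 5.29.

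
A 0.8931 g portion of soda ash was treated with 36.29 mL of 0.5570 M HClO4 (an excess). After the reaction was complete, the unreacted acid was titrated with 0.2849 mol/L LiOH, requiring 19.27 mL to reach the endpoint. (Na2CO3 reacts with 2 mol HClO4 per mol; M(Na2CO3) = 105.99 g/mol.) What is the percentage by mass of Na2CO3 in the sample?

Total n(HClO4) added = 0.5570 x 0.03629 = 0.02021 mol.
n(LiOH) used = 0.2849 x 0.01927 = 0.005490 mol, which equals the excess n(HClO4).
So n(HClO4) consumed by the sample = 0.02021 - 0.005490 = 0.01472 mol.
n(Na2CO3) = 0.01472 / 2 = 0.007362 mol.
mass Na2CO3 = 0.007362 x 105.99 = 0.7803 g, so %Na2CO3 = 0.7803/0.8931 x 100 = 87.4%.

87.4%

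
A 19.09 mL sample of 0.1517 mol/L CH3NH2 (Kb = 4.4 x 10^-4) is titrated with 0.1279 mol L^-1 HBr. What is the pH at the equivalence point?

n(CH3NH2) = 0.1517 x 0.01909 = 0.002896 mol; V(HBr) at equivalence = 0.002896/0.1279 = 0.02264 L.
At equivalence the base is fully converted to CH3NH3+; total volume = 0.04173 L, so [CH3NH3+] = 0.002896/0.04173 = 0.06939 M.
Ka(CH3NH3+) = Kw/Kb = 1.0e-14 / 4.4 x 10^-4 = 2.27e-11.
[H^+] = sqrt(Ka x [CH3NH3+]) = sqrt(2.27e-11 x 0.06939) = 1.26e-6 M.
pH = -log(1.26e-6) = 5.90.

5.90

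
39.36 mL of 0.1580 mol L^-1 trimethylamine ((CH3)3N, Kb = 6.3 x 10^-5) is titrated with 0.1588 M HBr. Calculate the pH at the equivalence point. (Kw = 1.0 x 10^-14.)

5.45

n((CH3)3N) = 0.1580 x 0.03936 = 0.006219 mol; V(HBr) at equivalence = 0.006219/0.1588 = 0.03916 L.
At equivalence the base is fully converted to (CH3)3NH+; total volume = 0.07852 L, so [(CH3)3NH+] = 0.006219/0.07852 = 0.07920 M.
Ka((CH3)3NH+) = Kw/Kb = 1.0e-14 / 6.3 x 10^-5 = 1.59e-10.
[H^+] = sqrt(Ka x [(CH3)3NH+]) = sqrt(1.59e-10 x 0.07920) = 3.55e-6 M.
pH = -log(3.55e-6) = 5.45.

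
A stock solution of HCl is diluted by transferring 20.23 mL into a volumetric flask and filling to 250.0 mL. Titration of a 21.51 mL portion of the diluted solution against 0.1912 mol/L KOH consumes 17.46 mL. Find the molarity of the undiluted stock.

n(KOH) = 0.1912 x 0.01746 = 0.003338 mol.
n(HCl) in the aliquot = 0.003338 mol.
[diluted HCl] = 0.003338 / 0.02151 = 0.1552 M.
Dilution factor = 250.0/20.23 = 12.36, so [stock] = 0.1552 x 12.36 = 1.92 M.

1.92 M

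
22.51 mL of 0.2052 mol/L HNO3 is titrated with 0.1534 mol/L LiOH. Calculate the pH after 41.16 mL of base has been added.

n(acid) = 0.2052 x 0.02251 = 0.004619 mol; n(LiOH) added = 0.1534 x 0.04116 = 0.006314 mol.
Base is in excess by 0.006314 - 0.004619 = 0.001695 mol in a total volume of 0.06367 L.
[OH^-] = 0.001695/0.06367 = 0.02662 M, so pOH = 1.57 and pH = 14.00 - 1.57 = 12.43.

12.43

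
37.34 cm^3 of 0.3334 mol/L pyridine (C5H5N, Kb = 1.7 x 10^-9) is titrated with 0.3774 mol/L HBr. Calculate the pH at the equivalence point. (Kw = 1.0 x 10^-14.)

2.99

n(C5H5N) = 0.3334 x 0.03734 = 0.01245 mol; V(HBr) at equivalence = 0.01245/0.3774 = 0.03299 L.
At equivalence the base is fully converted to C5H5NH+; total volume = 0.07033 L, so [C5H5NH+] = 0.01245/0.07033 = 0.1770 M.
Ka(C5H5NH+) = Kw/Kb = 1.0e-14 / 1.7 x 10^-9 = 5.88e-6.
[H^+] = sqrt(Ka x [C5H5NH+]) = sqrt(5.88e-6 x 0.1770) = 0.00102 M.
pH = -log(0.00102) = 2.99.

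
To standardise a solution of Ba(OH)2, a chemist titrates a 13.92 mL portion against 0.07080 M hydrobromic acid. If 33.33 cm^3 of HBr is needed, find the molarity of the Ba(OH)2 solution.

n(HBr) delivered = 0.07080 x 0.03333 = 0.002360 mol.
The reaction is 1 Ba(OH)2 + 2 HBr, so n(Ba(OH)2) = 0.002360 x 1/2 = 0.001180 mol.
[Ba(OH)2] = 0.001180 mol / 0.01392 L = 0.0848 M.

0.0848 M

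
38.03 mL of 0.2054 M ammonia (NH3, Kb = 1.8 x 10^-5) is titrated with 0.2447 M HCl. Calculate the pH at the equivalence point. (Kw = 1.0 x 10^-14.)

n(NH3) = 0.2054 x 0.03803 = 0.007811 mol; V(HCl) at equivalence = 0.007811/0.2447 = 0.03192 L.
At equivalence the base is fully converted to NH4+; total volume = 0.06995 L, so [NH4+] = 0.007811/0.06995 = 0.1117 M.
Ka(NH4+) = Kw/Kb = 1.0e-14 / 1.8 x 10^-5 = 5.56e-10.
[H^+] = sqrt(Ka x [NH4+]) = sqrt(5.56e-10 x 0.1117) = 7.88e-6 M.
pH = -log(7.88e-6) = 5.10.

5.10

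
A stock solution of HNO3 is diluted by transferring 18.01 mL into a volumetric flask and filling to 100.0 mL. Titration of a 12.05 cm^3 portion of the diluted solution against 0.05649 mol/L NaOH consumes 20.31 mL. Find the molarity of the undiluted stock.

n(NaOH) = 0.05649 x 0.02031 = 0.001147 mol.
n(HNO3) in the aliquot = 0.001147 mol.
[diluted HNO3] = 0.001147 / 0.01205 = 0.09521 M.
Dilution factor = 100.0/18.01 = 5.552, so [stock] = 0.09521 x 5.552 = 0.529 M.

0.529 M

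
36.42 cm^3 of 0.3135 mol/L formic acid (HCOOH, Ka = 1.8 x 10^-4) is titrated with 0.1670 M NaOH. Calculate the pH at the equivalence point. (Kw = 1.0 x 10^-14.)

8.39

n(HCOOH) = 0.3135 x 0.03642 = 0.01142 mol; V(NaOH) at equivalence = 0.01142/0.1670 = 0.06837 L.
At equivalence all the acid is converted to HCOO-; total volume = 0.03642 + 0.06837 = 0.1048 L, so [HCOO-] = 0.01142/0.1048 = 0.1090 M.
Kb = Kw/Ka = 1.0e-14 / 1.8 x 10^-4 = 5.56e-11.
[OH^-] = sqrt(Kb x [HCOO-]) = sqrt(5.56e-11 x 0.1090) = 2.46e-6 M.
pOH = 5.61, so pH = 14.00 - 5.61 = 8.39.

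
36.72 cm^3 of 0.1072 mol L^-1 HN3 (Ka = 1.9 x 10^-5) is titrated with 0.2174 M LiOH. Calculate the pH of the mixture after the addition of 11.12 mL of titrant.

Initial n(HN3) = 0.1072 x 0.03672 = 0.003936 mol.
n(LiOH) added = 0.2174 x 0.01112 = 0.002417 mol, converting that many moles of HN3 to N3-.
Remaining n(HN3) = 0.001519 mol; n(N3-) = 0.002417 mol.
By Henderson-Hasselbalch, pH = pKa + log([A^-]/[HA]) = 4.72 + log(0.002417/0.001519) = 4.72 + (+0.20) = 4.92.

4.92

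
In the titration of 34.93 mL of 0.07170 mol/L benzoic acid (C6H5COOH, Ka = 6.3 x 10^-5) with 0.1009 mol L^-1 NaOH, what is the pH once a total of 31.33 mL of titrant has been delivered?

n(acid) = 0.07170 x 0.03493 = 0.002504 mol; n(NaOH) added = 0.1009 x 0.03133 = 0.003161 mol.
Base is in excess by 0.003161 - 0.002504 = 0.0006567 mol in a total volume of 0.06626 L.
[OH^-] = 0.0006567/0.06626 = 0.009911 M, so pOH = 2.00 and pH = 14.00 - 2.00 = 12.00.

12.00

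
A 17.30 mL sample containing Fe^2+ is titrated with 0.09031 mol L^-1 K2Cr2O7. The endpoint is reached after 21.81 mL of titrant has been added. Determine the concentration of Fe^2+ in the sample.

n(K2Cr2O7) = 0.09031 x 0.02181 = 0.001970 mol.
From the balanced equation, 1 mol K2Cr2O7 reacts with 6 mol Fe^2+, so n(Fe^2+) = 0.001970 x 6/1 = 0.01182 mol.
[Fe^2+] = 0.01182 / 0.01730 L = 0.683 M.

0.683 M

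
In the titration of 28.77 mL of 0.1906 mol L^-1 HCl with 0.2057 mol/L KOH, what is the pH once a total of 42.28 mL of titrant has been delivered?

n(acid) = 0.1906 x 0.02877 = 0.005484 mol; n(KOH) added = 0.2057 x 0.04228 = 0.008697 mol.
Base is in excess by 0.008697 - 0.005484 = 0.003213 mol in a total volume of 0.07105 L.
[OH^-] = 0.003213/0.07105 = 0.04523 M, so pOH = 1.34 and pH = 14.00 - 1.34 = 12.66.

12.66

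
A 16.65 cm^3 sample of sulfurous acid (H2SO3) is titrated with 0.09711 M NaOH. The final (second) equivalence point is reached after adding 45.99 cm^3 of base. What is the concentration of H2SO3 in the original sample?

n(NaOH) = 0.09711 x 0.04599 = 0.004466 mol.
At the final (second) equivalence point, 2 mol OH^- react per mol H2SO3, so n(H2SO3) = 0.004466 / 2 = 0.002233 mol.
[H2SO3] = 0.002233 / 0.01665 L = 0.134 M.

0.134 M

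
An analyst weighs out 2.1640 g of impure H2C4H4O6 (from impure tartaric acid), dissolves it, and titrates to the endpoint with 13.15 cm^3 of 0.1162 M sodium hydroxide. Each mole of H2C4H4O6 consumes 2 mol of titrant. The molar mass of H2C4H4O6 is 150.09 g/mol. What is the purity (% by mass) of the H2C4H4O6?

5.30%

n(NaOH) = 0.1162 x 0.01315 = 0.001528 mol.
n(H2C4H4O6) = 0.001528 / 2 = 0.0007640 mol.
mass of H2C4H4O6 = 0.0007640 x 150.09 = 0.1147 g.
% purity = 0.1147 / 2.1640 x 100 = 5.30%.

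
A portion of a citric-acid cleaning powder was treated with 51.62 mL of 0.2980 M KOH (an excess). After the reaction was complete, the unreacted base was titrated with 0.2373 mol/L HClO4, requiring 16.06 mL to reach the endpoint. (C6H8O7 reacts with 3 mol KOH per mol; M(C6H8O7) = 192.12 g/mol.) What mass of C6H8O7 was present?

Total n(KOH) added = 0.2980 x 0.05162 = 0.01538 mol.
n(HClO4) used = 0.2373 x 0.01606 = 0.003811 mol, which equals the excess n(KOH).
So n(KOH) consumed by the sample = 0.01538 - 0.003811 = 0.01157 mol.
n(C6H8O7) = 0.01157 / 3 = 0.003857 mol.
mass = 0.003857 mol x 192.12 g/mol = 0.741 g.

0.741 g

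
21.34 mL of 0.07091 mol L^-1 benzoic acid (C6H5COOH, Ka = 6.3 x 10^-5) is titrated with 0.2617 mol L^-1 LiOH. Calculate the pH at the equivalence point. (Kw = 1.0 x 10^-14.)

n(C6H5COOH) = 0.07091 x 0.02134 = 0.001513 mol; V(LiOH) at equivalence = 0.001513/0.2617 = 0.005782 L.
At equivalence all the acid is converted to C6H5COO-; total volume = 0.02134 + 0.005782 = 0.02712 L, so [C6H5COO-] = 0.001513/0.02712 = 0.05579 M.
Kb = Kw/Ka = 1.0e-14 / 6.3 x 10^-5 = 1.59e-10.
[OH^-] = sqrt(Kb x [C6H5COO-]) = sqrt(1.59e-10 x 0.05579) = 2.98e-6 M.
pOH = 5.53, so pH = 14.00 - 5.53 = 8.47.

8.47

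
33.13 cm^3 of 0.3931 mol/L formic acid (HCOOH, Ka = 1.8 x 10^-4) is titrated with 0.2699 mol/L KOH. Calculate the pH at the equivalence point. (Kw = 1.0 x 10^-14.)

n(HCOOH) = 0.3931 x 0.03313 = 0.01302 mol; V(KOH) at equivalence = 0.01302/0.2699 = 0.04825 L.
At equivalence all the acid is converted to HCOO-; total volume = 0.03313 + 0.04825 = 0.08138 L, so [HCOO-] = 0.01302/0.08138 = 0.1600 M.
Kb = Kw/Ka = 1.0e-14 / 1.8 x 10^-4 = 5.56e-11.
[OH^-] = sqrt(Kb x [HCOO-]) = sqrt(5.56e-11 x 0.1600) = 2.98e-6 M.
pOH = 5.53, so pH = 14.00 - 5.53 = 8.47.

8.47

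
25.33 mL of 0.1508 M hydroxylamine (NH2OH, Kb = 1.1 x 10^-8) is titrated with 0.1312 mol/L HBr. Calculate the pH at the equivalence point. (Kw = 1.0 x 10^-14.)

n(NH2OH) = 0.1508 x 0.02533 = 0.003820 mol; V(HBr) at equivalence = 0.003820/0.1312 = 0.02911 L.
At equivalence the base is fully converted to NH3OH+; total volume = 0.05444 L, so [NH3OH+] = 0.003820/0.05444 = 0.07016 M.
Ka(NH3OH+) = Kw/Kb = 1.0e-14 / 1.1 x 10^-8 = 9.09e-7.
[H^+] = sqrt(Ka x [NH3OH+]) = sqrt(9.09e-7 x 0.07016) = 0.000253 M.
pH = -log(0.000253) = 3.60.

3.60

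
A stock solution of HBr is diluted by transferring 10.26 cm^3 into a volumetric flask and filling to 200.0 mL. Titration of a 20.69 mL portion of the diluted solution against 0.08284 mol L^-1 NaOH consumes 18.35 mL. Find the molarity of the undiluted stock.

1.43 M

n(NaOH) = 0.08284 x 0.01835 = 0.001520 mol.
n(HBr) in the aliquot = 0.001520 mol.
[diluted HBr] = 0.001520 / 0.02069 = 0.07347 M.
Dilution factor = 200.0/10.26 = 19.49, so [stock] = 0.07347 x 19.49 = 1.43 M.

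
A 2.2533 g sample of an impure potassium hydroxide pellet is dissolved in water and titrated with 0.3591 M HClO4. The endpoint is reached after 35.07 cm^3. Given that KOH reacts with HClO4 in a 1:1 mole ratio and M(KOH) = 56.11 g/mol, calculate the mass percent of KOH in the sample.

31.4%

n(HClO4) = 0.3591 x 0.03507 = 0.01259 mol.
n(KOH) = 0.01259 / 1 = 0.01259 mol.
mass of KOH = 0.01259 x 56.11 = 0.7066 g.
% purity = 0.7066 / 2.2533 x 100 = 31.4%.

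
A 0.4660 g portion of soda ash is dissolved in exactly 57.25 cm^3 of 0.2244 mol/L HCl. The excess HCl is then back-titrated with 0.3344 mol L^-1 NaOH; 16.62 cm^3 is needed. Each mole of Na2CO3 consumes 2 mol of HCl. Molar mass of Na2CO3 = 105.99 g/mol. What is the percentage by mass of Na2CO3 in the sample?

Total n(HCl) added = 0.2244 x 0.05725 = 0.01285 mol.
n(NaOH) used = 0.3344 x 0.01662 = 0.005558 mol, which equals the excess n(HCl).
So n(HCl) consumed by the sample = 0.01285 - 0.005558 = 0.007289 mol.
n(Na2CO3) = 0.007289 / 2 = 0.003645 mol.
mass Na2CO3 = 0.003645 x 105.99 = 0.3863 g, so %Na2CO3 = 0.3863/0.4660 x 100 = 82.9%.

82.9%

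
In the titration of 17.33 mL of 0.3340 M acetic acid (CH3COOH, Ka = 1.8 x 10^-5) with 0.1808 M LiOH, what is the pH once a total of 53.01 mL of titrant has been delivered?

12.73

n(acid) = 0.3340 x 0.01733 = 0.005788 mol; n(LiOH) added = 0.1808 x 0.05301 = 0.009584 mol.
Base is in excess by 0.009584 - 0.005788 = 0.003796 mol in a total volume of 0.07034 L.
[OH^-] = 0.003796/0.07034 = 0.05397 M, so pOH = 1.27 and pH = 14.00 - 1.27 = 12.73.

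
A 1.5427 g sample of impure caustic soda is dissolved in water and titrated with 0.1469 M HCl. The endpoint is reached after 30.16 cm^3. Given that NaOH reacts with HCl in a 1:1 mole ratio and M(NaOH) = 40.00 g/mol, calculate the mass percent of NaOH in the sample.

n(HCl) = 0.1469 x 0.03016 = 0.004431 mol.
n(NaOH) = 0.004431 / 1 = 0.004431 mol.
mass of NaOH = 0.004431 x 40.00 = 0.1772 g.
% purity = 0.1772 / 1.5427 x 100 = 11.5%.

11.5%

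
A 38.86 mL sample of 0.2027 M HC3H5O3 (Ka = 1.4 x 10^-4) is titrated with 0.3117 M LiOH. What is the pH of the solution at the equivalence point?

n(HC3H5O3) = 0.2027 x 0.03886 = 0.007877 mol; V(LiOH) at equivalence = 0.007877/0.3117 = 0.02527 L.
At equivalence all the acid is converted to C3H5O3-; total volume = 0.03886 + 0.02527 = 0.06413 L, so [C3H5O3-] = 0.007877/0.06413 = 0.1228 M.
Kb = Kw/Ka = 1.0e-14 / 1.4 x 10^-4 = 7.14e-11.
[OH^-] = sqrt(Kb x [C3H5O3-]) = sqrt(7.14e-11 x 0.1228) = 2.96e-6 M.
pOH = 5.53, so pH = 14.00 - 5.53 = 8.47.

8.47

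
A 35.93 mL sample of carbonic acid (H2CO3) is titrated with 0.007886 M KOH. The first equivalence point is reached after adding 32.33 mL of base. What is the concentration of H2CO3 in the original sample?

0.00710 M

n(KOH) = 0.007886 x 0.03233 = 0.0002550 mol.
At the first equivalence point, 1 mol OH^- react per mol H2CO3, so n(H2CO3) = 0.0002550 / 1 = 0.0002550 mol.
[H2CO3] = 0.0002550 / 0.03593 L = 0.00710 M.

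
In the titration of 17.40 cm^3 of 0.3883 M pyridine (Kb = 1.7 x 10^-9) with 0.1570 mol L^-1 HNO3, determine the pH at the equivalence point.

3.09

n(C5H5N) = 0.3883 x 0.01740 = 0.006756 mol; V(HNO3) at equivalence = 0.006756/0.1570 = 0.04303 L.
At equivalence the base is fully converted to C5H5NH+; total volume = 0.06043 L, so [C5H5NH+] = 0.006756/0.06043 = 0.1118 M.
Ka(C5H5NH+) = Kw/Kb = 1.0e-14 / 1.7 x 10^-9 = 5.88e-6.
[H^+] = sqrt(Ka x [C5H5NH+]) = sqrt(5.88e-6 x 0.1118) = 0.000811 M.
pH = -log(0.000811) = 3.09.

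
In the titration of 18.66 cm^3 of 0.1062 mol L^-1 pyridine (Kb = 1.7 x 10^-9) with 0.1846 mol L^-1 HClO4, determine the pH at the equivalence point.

n(C5H5N) = 0.1062 x 0.01866 = 0.001982 mol; V(HClO4) at equivalence = 0.001982/0.1846 = 0.01074 L.
At equivalence the base is fully converted to C5H5NH+; total volume = 0.02940 L, so [C5H5NH+] = 0.001982/0.02940 = 0.06742 M.
Ka(C5H5NH+) = Kw/Kb = 1.0e-14 / 1.7 x 10^-9 = 5.88e-6.
[H^+] = sqrt(Ka x [C5H5NH+]) = sqrt(5.88e-6 x 0.06742) = 0.000630 M.
pH = -log(0.000630) = 3.20.

3.20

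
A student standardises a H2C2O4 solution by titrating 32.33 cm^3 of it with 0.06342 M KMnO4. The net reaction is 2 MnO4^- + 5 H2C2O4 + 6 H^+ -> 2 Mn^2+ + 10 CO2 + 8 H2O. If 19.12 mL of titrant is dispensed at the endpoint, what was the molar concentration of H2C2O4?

0.0938 M

n(KMnO4) = 0.06342 x 0.01912 = 0.001213 mol.
From the balanced equation, 2 mol KMnO4 reacts with 5 mol H2C2O4, so n(H2C2O4) = 0.001213 x 5/2 = 0.003031 mol.
[H2C2O4] = 0.003031 / 0.03233 L = 0.0938 M.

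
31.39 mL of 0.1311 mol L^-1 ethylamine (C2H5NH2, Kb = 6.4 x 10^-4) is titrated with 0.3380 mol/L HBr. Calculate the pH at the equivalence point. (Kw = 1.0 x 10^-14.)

5.92

n(C2H5NH2) = 0.1311 x 0.03139 = 0.004115 mol; V(HBr) at equivalence = 0.004115/0.3380 = 0.01218 L.
At equivalence the base is fully converted to C2H5NH3+; total volume = 0.04357 L, so [C2H5NH3+] = 0.004115/0.04357 = 0.09446 M.
Ka(C2H5NH3+) = Kw/Kb = 1.0e-14 / 6.4 x 10^-4 = 1.56e-11.
[H^+] = sqrt(Ka x [C2H5NH3+]) = sqrt(1.56e-11 x 0.09446) = 1.21e-6 M.
pH = -log(1.21e-6) = 5.92.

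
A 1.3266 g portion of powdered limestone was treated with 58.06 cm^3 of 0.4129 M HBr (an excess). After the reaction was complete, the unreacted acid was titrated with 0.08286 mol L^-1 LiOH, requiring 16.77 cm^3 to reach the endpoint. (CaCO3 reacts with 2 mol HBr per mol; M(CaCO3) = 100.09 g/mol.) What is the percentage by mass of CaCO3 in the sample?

Total n(HBr) added = 0.4129 x 0.05806 = 0.02397 mol.
n(LiOH) used = 0.08286 x 0.01677 = 0.001390 mol, which equals the excess n(HBr).
So n(HBr) consumed by the sample = 0.02397 - 0.001390 = 0.02258 mol.
n(CaCO3) = 0.02258 / 2 = 0.01129 mol.
mass CaCO3 = 0.01129 x 100.09 = 1.130 g, so %CaCO3 = 1.130/1.3266 x 100 = 85.2%.

85.2%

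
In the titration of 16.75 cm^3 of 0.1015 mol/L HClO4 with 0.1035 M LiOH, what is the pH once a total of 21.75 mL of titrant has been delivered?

n(acid) = 0.1015 x 0.01675 = 0.001700 mol; n(LiOH) added = 0.1035 x 0.02175 = 0.002251 mol.
Base is in excess by 0.002251 - 0.001700 = 0.0005510 mol in a total volume of 0.03850 L.
[OH^-] = 0.0005510/0.03850 = 0.01431 M, so pOH = 1.84 and pH = 14.00 - 1.84 = 12.16.

12.16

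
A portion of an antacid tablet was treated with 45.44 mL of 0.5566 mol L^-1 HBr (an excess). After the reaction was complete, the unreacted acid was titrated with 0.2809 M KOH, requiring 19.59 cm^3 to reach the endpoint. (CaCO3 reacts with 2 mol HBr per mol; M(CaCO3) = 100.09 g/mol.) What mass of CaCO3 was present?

Total n(HBr) added = 0.5566 x 0.04544 = 0.02529 mol.
n(KOH) used = 0.2809 x 0.01959 = 0.005503 mol, which equals the excess n(HBr).
So n(HBr) consumed by the sample = 0.02529 - 0.005503 = 0.01979 mol.
n(CaCO3) = 0.01979 / 2 = 0.009895 mol.
mass = 0.009895 mol x 100.09 g/mol = 0.990 g.

0.990 g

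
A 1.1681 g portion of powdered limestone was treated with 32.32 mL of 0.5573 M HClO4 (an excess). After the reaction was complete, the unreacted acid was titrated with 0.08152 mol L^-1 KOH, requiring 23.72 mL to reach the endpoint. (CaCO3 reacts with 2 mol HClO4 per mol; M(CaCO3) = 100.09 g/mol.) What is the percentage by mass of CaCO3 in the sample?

Total n(HClO4) added = 0.5573 x 0.03232 = 0.01801 mol.
n(KOH) used = 0.08152 x 0.02372 = 0.001934 mol, which equals the excess n(HClO4).
So n(HClO4) consumed by the sample = 0.01801 - 0.001934 = 0.01608 mol.
n(CaCO3) = 0.01608 / 2 = 0.008039 mol.
mass CaCO3 = 0.008039 x 100.09 = 0.8046 g, so %CaCO3 = 0.8046/1.1681 x 100 = 68.9%.

68.9%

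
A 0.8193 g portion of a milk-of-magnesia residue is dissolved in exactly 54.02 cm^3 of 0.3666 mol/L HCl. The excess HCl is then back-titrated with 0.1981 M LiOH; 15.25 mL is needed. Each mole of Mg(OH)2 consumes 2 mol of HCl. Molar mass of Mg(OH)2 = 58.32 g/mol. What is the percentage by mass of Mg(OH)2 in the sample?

59.7%

Total n(HCl) added = 0.3666 x 0.05402 = 0.01980 mol.
n(LiOH) used = 0.1981 x 0.01525 = 0.003021 mol, which equals the excess n(HCl).
So n(HCl) consumed by the sample = 0.01980 - 0.003021 = 0.01678 mol.
n(Mg(OH)2) = 0.01678 / 2 = 0.008391 mol.
mass Mg(OH)2 = 0.008391 x 58.32 = 0.4894 g, so %Mg(OH)2 = 0.4894/0.8193 x 100 = 59.7%.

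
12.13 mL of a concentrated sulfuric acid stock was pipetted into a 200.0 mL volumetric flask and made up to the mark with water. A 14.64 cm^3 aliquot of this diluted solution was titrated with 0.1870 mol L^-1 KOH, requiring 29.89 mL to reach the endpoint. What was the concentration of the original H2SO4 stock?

n(KOH) = 0.1870 x 0.02989 = 0.005589 mol.
n(H2SO4) in the aliquot = 0.005589 x 1/2 = 0.002795 mol.
[diluted H2SO4] = 0.002795 / 0.01464 = 0.1909 M.
Dilution factor = 200.0/12.13 = 16.49, so [stock] = 0.1909 x 16.49 = 3.15 M.

3.15 M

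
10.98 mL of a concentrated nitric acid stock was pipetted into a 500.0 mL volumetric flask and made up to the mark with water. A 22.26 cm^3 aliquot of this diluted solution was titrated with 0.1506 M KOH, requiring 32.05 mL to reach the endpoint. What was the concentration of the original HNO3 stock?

n(KOH) = 0.1506 x 0.03205 = 0.004827 mol.
n(HNO3) in the aliquot = 0.004827 mol.
[diluted HNO3] = 0.004827 / 0.02226 = 0.2168 M.
Dilution factor = 500.0/10.98 = 45.54, so [stock] = 0.2168 x 45.54 = 9.87 M.

9.87 M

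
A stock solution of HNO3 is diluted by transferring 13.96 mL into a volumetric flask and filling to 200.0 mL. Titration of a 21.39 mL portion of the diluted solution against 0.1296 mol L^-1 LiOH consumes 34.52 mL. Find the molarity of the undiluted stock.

n(LiOH) = 0.1296 x 0.03452 = 0.004474 mol.
n(HNO3) in the aliquot = 0.004474 mol.
[diluted HNO3] = 0.004474 / 0.02139 = 0.2092 M.
Dilution factor = 200.0/13.96 = 14.33, so [stock] = 0.2092 x 14.33 = 3.00 M.

3.00 M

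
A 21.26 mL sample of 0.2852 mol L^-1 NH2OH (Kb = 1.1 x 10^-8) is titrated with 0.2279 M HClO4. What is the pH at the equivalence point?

3.47

n(NH2OH) = 0.2852 x 0.02126 = 0.006063 mol; V(HClO4) at equivalence = 0.006063/0.2279 = 0.02661 L.
At equivalence the base is fully converted to NH3OH+; total volume = 0.04787 L, so [NH3OH+] = 0.006063/0.04787 = 0.1267 M.
Ka(NH3OH+) = Kw/Kb = 1.0e-14 / 1.1 x 10^-8 = 9.09e-7.
[H^+] = sqrt(Ka x [NH3OH+]) = sqrt(9.09e-7 x 0.1267) = 0.000339 M.
pH = -log(0.000339) = 3.47.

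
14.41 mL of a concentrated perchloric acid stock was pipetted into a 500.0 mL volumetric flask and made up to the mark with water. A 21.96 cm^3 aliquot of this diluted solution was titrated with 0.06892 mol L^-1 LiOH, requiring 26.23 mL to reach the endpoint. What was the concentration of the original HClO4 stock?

2.86 M

n(LiOH) = 0.06892 x 0.02623 = 0.001808 mol.
n(HClO4) in the aliquot = 0.001808 mol.
[diluted HClO4] = 0.001808 / 0.02196 = 0.08232 M.
Dilution factor = 500.0/14.41 = 34.70, so [stock] = 0.08232 x 34.70 = 2.86 M.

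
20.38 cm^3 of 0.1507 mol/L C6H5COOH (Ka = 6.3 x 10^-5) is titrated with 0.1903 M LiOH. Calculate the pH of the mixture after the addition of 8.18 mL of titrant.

4.21

Initial n(C6H5COOH) = 0.1507 x 0.02038 = 0.003071 mol.
n(LiOH) added = 0.1903 x 0.008180 = 0.001557 mol, converting that many moles of C6H5COOH to C6H5COO-.
Remaining n(C6H5COOH) = 0.001515 mol; n(C6H5COO-) = 0.001557 mol.
By Henderson-Hasselbalch, pH = pKa + log([A^-]/[HA]) = 4.20 + log(0.001557/0.001515) = 4.20 + (+0.01) = 4.21.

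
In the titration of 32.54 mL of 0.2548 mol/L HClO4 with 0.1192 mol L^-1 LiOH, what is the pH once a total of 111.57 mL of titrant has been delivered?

n(acid) = 0.2548 x 0.03254 = 0.008291 mol; n(LiOH) added = 0.1192 x 0.1116 = 0.01330 mol.
Base is in excess by 0.01330 - 0.008291 = 0.005008 mol in a total volume of 0.1441 L.
[OH^-] = 0.005008/0.1441 = 0.03475 M, so pOH = 1.46 and pH = 14.00 - 1.46 = 12.54.

12.54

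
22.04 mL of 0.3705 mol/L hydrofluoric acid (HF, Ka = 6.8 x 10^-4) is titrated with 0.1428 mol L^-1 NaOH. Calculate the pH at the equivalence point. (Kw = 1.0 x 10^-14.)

8.09

n(HF) = 0.3705 x 0.02204 = 0.008166 mol; V(NaOH) at equivalence = 0.008166/0.1428 = 0.05718 L.
At equivalence all the acid is converted to F-; total volume = 0.02204 + 0.05718 = 0.07922 L, so [F-] = 0.008166/0.07922 = 0.1031 M.
Kb = Kw/Ka = 1.0e-14 / 6.8 x 10^-4 = 1.47e-11.
[OH^-] = sqrt(Kb x [F-]) = sqrt(1.47e-11 x 0.1031) = 1.23e-6 M.
pOH = 5.91, so pH = 14.00 - 5.91 = 8.09.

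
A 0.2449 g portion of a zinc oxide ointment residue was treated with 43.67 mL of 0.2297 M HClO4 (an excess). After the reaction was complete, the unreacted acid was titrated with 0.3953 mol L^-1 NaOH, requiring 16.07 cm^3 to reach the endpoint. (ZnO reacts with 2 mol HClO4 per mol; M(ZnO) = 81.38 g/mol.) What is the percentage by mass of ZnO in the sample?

Total n(HClO4) added = 0.2297 x 0.04367 = 0.01003 mol.
n(NaOH) used = 0.3953 x 0.01607 = 0.006352 mol, which equals the excess n(HClO4).
So n(HClO4) consumed by the sample = 0.01003 - 0.006352 = 0.003679 mol.
n(ZnO) = 0.003679 / 2 = 0.001839 mol.
mass ZnO = 0.001839 x 81.38 = 0.1497 g, so %ZnO = 0.1497/0.2449 x 100 = 61.1%.

61.1%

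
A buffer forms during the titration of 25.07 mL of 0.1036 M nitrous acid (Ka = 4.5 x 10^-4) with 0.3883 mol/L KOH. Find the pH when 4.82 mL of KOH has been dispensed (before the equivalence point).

Initial n(HNO2) = 0.1036 x 0.02507 = 0.002597 mol.
n(KOH) added = 0.3883 x 0.004820 = 0.001872 mol, converting that many moles of HNO2 to NO2-.
Remaining n(HNO2) = 0.0007256 mol; n(NO2-) = 0.001872 mol.
By Henderson-Hasselbalch, pH = pKa + log([A^-]/[HA]) = 3.35 + log(0.001872/0.0007256) = 3.35 + (+0.41) = 3.76.

3.76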